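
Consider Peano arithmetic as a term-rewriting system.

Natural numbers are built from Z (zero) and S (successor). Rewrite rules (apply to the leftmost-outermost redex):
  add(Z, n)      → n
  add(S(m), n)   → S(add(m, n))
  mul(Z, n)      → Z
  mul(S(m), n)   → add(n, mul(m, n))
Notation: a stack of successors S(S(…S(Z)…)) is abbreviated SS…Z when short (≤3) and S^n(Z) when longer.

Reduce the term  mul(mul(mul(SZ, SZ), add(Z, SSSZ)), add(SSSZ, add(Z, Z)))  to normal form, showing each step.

Answer: normal form = S^9(Z)  (in 42 steps)

Derivation:
  start: mul(mul(mul(SZ, SZ), add(Z, SSSZ)), add(SSSZ, add(Z, Z)))
  [1] mul(mul(add(SZ, mul(Z, SZ)), add(Z, SSSZ)), add(SSSZ, add(Z, Z)))
  [2] mul(mul(S(add(Z, mul(Z, SZ))), add(Z, SSSZ)), add(SSSZ, add(Z, Z)))
  [3] mul(add(add(Z, SSSZ), mul(add(Z, mul(Z, SZ)), add(Z, SSSZ))), add(SSSZ, add(Z, Z)))
  [4] mul(add(SSSZ, mul(add(Z, mul(Z, SZ)), add(Z, SSSZ))), add(SSSZ, add(Z, Z)))
  [5] mul(S(add(SSZ, mul(add(Z, mul(Z, SZ)), add(Z, SSSZ)))), add(SSSZ, add(Z, Z)))
  [6] add(add(SSSZ, add(Z, Z)), mul(add(SSZ, mul(add(Z, mul(Z, SZ)), add(Z, SSSZ))), add(SSSZ, add(Z, Z))))
  [7] add(S(add(SSZ, add(Z, Z))), mul(add(SSZ, mul(add(Z, mul(Z, SZ)), add(Z, SSSZ))), add(SSSZ, add(Z, Z))))
  [8] S(add(add(SSZ, add(Z, Z)), mul(add(SSZ, mul(add(Z, mul(Z, SZ)), add(Z, SSSZ))), add(SSSZ, add(Z, Z)))))
  [9] S(add(S(add(SZ, add(Z, Z))), mul(add(SSZ, mul(add(Z, mul(Z, SZ)), add(Z, SSSZ))), add(SSSZ, add(Z, Z)))))
  [10] S(S(add(add(SZ, add(Z, Z)), mul(add(SSZ, mul(add(Z, mul(Z, SZ)), add(Z, SSSZ))), add(SSSZ, add(Z, Z))))))
  [11] S(S(add(S(add(Z, add(Z, Z))), mul(add(SSZ, mul(add(Z, mul(Z, SZ)), add(Z, SSSZ))), add(SSSZ, add(Z, Z))))))
  [12] S(S(S(add(add(Z, add(Z, Z)), mul(add(SSZ, mul(add(Z, mul(Z, SZ)), add(Z, SSSZ))), add(SSSZ, add(Z, Z)))))))
  [13] S(S(S(add(add(Z, Z), mul(add(SSZ, mul(add(Z, mul(Z, SZ)), add(Z, SSSZ))), add(SSSZ, add(Z, Z)))))))
  [14] S(S(S(add(Z, mul(add(SSZ, mul(add(Z, mul(Z, SZ)), add(Z, SSSZ))), add(SSSZ, add(Z, Z)))))))
  [15] S(S(S(mul(add(SSZ, mul(add(Z, mul(Z, SZ)), add(Z, SSSZ))), add(SSSZ, add(Z, Z))))))
  [16] S(S(S(mul(S(add(SZ, mul(add(Z, mul(Z, SZ)), add(Z, SSSZ)))), add(SSSZ, add(Z, Z))))))
  [17] S(S(S(add(add(SSSZ, add(Z, Z)), mul(add(SZ, mul(add(Z, mul(Z, SZ)), add(Z, SSSZ))), add(SSSZ, add(Z, Z)))))))
  [18] S(S(S(add(S(add(SSZ, add(Z, Z))), mul(add(SZ, mul(add(Z, mul(Z, SZ)), add(Z, SSSZ))), add(SSSZ, add(Z, Z)))))))
  [19] S(S(S(S(add(add(SSZ, add(Z, Z)), mul(add(SZ, mul(add(Z, mul(Z, SZ)), add(Z, SSSZ))), add(SSSZ, add(Z, Z))))))))
  [20] S(S(S(S(add(S(add(SZ, add(Z, Z))), mul(add(SZ, mul(add(Z, mul(Z, SZ)), add(Z, SSSZ))), add(SSSZ, add(Z, Z))))))))
  [21] S(S(S(S(S(add(add(SZ, add(Z, Z)), mul(add(SZ, mul(add(Z, mul(Z, SZ)), add(Z, SSSZ))), add(SSSZ, add(Z, Z)))))))))
  [22] S(S(S(S(S(add(S(add(Z, add(Z, Z))), mul(add(SZ, mul(add(Z, mul(Z, SZ)), add(Z, SSSZ))), add(SSSZ, add(Z, Z)))))))))
  [23] S(S(S(S(S(S(add(add(Z, add(Z, Z)), mul(add(SZ, mul(add(Z, mul(Z, SZ)), add(Z, SSSZ))), add(SSSZ, add(Z, Z))))))))))
  [24] S(S(S(S(S(S(add(add(Z, Z), mul(add(SZ, mul(add(Z, mul(Z, SZ)), add(Z, SSSZ))), add(SSSZ, add(Z, Z))))))))))
  [25] S(S(S(S(S(S(add(Z, mul(add(SZ, mul(add(Z, mul(Z, SZ)), add(Z, SSSZ))), add(SSSZ, add(Z, Z))))))))))
  [26] S(S(S(S(S(S(mul(add(SZ, mul(add(Z, mul(Z, SZ)), add(Z, SSSZ))), add(SSSZ, add(Z, Z)))))))))
  [27] S(S(S(S(S(S(mul(S(add(Z, mul(add(Z, mul(Z, SZ)), add(Z, SSSZ)))), add(SSSZ, add(Z, Z)))))))))
  [28] S(S(S(S(S(S(add(add(SSSZ, add(Z, Z)), mul(add(Z, mul(add(Z, mul(Z, SZ)), add(Z, SSSZ))), add(SSSZ, add(Z, Z))))))))))
  [29] S(S(S(S(S(S(add(S(add(SSZ, add(Z, Z))), mul(add(Z, mul(add(Z, mul(Z, SZ)), add(Z, SSSZ))), add(SSSZ, add(Z, Z))))))))))
  [30] S(S(S(S(S(S(S(add(add(SSZ, add(Z, Z)), mul(add(Z, mul(add(Z, mul(Z, SZ)), add(Z, SSSZ))), add(SSSZ, add(Z, Z)))))))))))
  [31] S(S(S(S(S(S(S(add(S(add(SZ, add(Z, Z))), mul(add(Z, mul(add(Z, mul(Z, SZ)), add(Z, SSSZ))), add(SSSZ, add(Z, Z)))))))))))
  [32] S(S(S(S(S(S(S(S(add(add(SZ, add(Z, Z)), mul(add(Z, mul(add(Z, mul(Z, SZ)), add(Z, SSSZ))), add(SSSZ, add(Z, Z))))))))))))
  [33] S(S(S(S(S(S(S(S(add(S(add(Z, add(Z, Z))), mul(add(Z, mul(add(Z, mul(Z, SZ)), add(Z, SSSZ))), add(SSSZ, add(Z, Z))))))))))))
  [34] S(S(S(S(S(S(S(S(S(add(add(Z, add(Z, Z)), mul(add(Z, mul(add(Z, mul(Z, SZ)), add(Z, SSSZ))), add(SSSZ, add(Z, Z)))))))))))))
  [35] S(S(S(S(S(S(S(S(S(add(add(Z, Z), mul(add(Z, mul(add(Z, mul(Z, SZ)), add(Z, SSSZ))), add(SSSZ, add(Z, Z)))))))))))))
  [36] S(S(S(S(S(S(S(S(S(add(Z, mul(add(Z, mul(add(Z, mul(Z, SZ)), add(Z, SSSZ))), add(SSSZ, add(Z, Z)))))))))))))
  [37] S(S(S(S(S(S(S(S(S(mul(add(Z, mul(add(Z, mul(Z, SZ)), add(Z, SSSZ))), add(SSSZ, add(Z, Z))))))))))))
  [38] S(S(S(S(S(S(S(S(S(mul(mul(add(Z, mul(Z, SZ)), add(Z, SSSZ)), add(SSSZ, add(Z, Z))))))))))))
  [39] S(S(S(S(S(S(S(S(S(mul(mul(mul(Z, SZ), add(Z, SSSZ)), add(SSSZ, add(Z, Z))))))))))))
  [40] S(S(S(S(S(S(S(S(S(mul(mul(Z, add(Z, SSSZ)), add(SSSZ, add(Z, Z))))))))))))
  [41] S(S(S(S(S(S(S(S(S(mul(Z, add(SSSZ, add(Z, Z))))))))))))
  [42] S^9(Z)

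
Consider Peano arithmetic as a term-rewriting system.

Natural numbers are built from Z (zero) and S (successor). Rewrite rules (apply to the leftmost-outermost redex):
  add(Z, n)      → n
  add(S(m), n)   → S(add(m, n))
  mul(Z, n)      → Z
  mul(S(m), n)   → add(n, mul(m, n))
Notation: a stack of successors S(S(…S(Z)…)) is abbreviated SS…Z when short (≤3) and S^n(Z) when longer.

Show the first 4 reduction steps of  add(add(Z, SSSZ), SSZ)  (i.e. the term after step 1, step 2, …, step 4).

  start: add(add(Z, SSSZ), SSZ)
  [1] add(SSSZ, SSZ)
  [2] S(add(SSZ, SSZ))
  [3] S(S(add(SZ, SSZ)))
  [4] S(S(S(add(Z, SSZ))))

Answer: after 4 steps: S(S(S(add(Z, SSZ))))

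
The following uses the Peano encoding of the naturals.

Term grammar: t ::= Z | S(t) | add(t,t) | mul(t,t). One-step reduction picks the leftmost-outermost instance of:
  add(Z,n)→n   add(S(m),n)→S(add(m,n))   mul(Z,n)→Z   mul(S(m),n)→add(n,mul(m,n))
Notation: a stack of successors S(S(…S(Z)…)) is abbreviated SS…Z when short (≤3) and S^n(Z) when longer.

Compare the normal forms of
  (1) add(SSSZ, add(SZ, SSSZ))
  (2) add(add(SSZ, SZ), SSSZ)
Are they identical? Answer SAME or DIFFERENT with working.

Term A:
  start: add(SSSZ, add(SZ, SSSZ))
  step 1: S(add(SSZ, add(SZ, SSSZ)))
  step 2: S(S(add(SZ, add(SZ, SSSZ))))
  step 3: S(S(S(add(Z, add(SZ, SSSZ)))))
  step 4: S(S(S(add(SZ, SSSZ))))
  step 5: S(S(S(S(add(Z, SSSZ)))))
  step 6: S^7(Z)

Term B:
  start: add(add(SSZ, SZ), SSSZ)
  step 1: add(S(add(SZ, SZ)), SSSZ)
  step 2: S(add(add(SZ, SZ), SSSZ))
  step 3: S(add(S(add(Z, SZ)), SSSZ))
  step 4: S(S(add(add(Z, SZ), SSSZ)))
  step 5: S(S(add(SZ, SSSZ)))
  step 6: S(S(S(add(Z, SSSZ))))
  step 7: S^6(Z)

Answer: DIFFERENT — A ⇓ S^7(Z), B ⇓ S^6(Z)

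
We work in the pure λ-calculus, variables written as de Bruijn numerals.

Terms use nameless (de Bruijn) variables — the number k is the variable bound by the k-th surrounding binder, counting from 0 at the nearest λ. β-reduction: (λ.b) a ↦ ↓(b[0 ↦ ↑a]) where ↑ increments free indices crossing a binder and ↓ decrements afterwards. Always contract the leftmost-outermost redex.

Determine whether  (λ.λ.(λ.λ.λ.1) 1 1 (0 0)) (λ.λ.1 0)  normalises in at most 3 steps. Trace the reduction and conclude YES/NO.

  start: (λ.λ.(λ.λ.λ.1) 1 1 (0 0)) (λ.λ.1 0)
  →1  λ.(λ.λ.λ.1) (λ.λ.1 0) (λ.λ.1 0) (0 0)
  →2  λ.(λ.λ.1) (λ.λ.1 0) (0 0)
  →3  λ.(λ.λ.λ.1 0) (0 0)

Answer: NO — after 3 steps the term is λ.(λ.λ.λ.1 0) (0 0), not yet normal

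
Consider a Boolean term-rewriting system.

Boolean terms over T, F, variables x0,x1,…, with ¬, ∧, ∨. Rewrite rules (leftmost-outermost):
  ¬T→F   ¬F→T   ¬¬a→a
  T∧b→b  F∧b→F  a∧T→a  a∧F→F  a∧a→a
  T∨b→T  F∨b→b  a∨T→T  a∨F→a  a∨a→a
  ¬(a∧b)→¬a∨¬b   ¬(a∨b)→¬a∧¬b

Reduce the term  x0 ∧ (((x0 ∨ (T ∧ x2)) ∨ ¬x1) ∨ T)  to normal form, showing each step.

Answer: normal form = x0  (in 2 steps)

Working:
  start: x0 ∧ (((x0 ∨ (T ∧ x2)) ∨ ¬x1) ∨ T)
  step 1: x0 ∧ T
  step 2: x0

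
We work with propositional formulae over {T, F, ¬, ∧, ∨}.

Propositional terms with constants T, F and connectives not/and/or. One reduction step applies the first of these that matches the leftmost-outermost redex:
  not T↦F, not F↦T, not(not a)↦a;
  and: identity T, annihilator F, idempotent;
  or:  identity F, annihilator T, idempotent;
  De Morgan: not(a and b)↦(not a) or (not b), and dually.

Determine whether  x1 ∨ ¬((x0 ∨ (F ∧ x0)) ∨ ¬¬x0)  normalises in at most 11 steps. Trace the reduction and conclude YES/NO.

Answer: YES — reaches normal form x1 ∨ ¬x0 in 8 ≤ 11 steps

Working:
  start: x1 ∨ ¬((x0 ∨ (F ∧ x0)) ∨ ¬¬x0)
  step 1: x1 ∨ (¬(x0 ∨ (F ∧ x0)) ∧ ¬¬¬x0)
  step 2: x1 ∨ ((¬x0 ∧ ¬(F ∧ x0)) ∧ ¬¬¬x0)
  step 3: x1 ∨ ((¬x0 ∧ (¬F ∨ ¬x0)) ∧ ¬¬¬x0)
  step 4: x1 ∨ ((¬x0 ∧ (T ∨ ¬x0)) ∧ ¬¬¬x0)
  step 5: x1 ∨ ((¬x0 ∧ T) ∧ ¬¬¬x0)
  step 6: x1 ∨ (¬x0 ∧ ¬¬¬x0)
  step 7: x1 ∨ (¬x0 ∧ ¬x0)
  step 8: x1 ∨ ¬x0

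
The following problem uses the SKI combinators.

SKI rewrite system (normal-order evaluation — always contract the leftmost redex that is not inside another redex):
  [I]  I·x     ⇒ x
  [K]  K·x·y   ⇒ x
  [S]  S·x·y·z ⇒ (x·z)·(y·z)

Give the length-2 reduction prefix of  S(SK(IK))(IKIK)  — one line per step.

  start: S(SK(IK))(IKIK)
  step 1: S(SKK)(IKIK)
  step 2: S(SKK)(KIK)

Answer: after 2 steps: S(SKK)(KIK)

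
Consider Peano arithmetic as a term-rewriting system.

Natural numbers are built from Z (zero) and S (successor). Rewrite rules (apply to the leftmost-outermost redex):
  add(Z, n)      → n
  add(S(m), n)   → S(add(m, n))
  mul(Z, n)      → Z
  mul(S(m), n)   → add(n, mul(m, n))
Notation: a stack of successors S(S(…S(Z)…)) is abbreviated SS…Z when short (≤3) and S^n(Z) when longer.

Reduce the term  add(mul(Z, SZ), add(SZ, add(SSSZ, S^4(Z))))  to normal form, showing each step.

  start: add(mul(Z, SZ), add(SZ, add(SSSZ, S^4(Z))))
  →1  add(Z, add(SZ, add(SSSZ, S^4(Z))))
  →2  add(SZ, add(SSSZ, S^4(Z)))
  →3  S(add(Z, add(SSSZ, S^4(Z))))
  →4  S(add(SSSZ, S^4(Z)))
  →5  S(S(add(SSZ, S^4(Z))))
  →6  S(S(S(add(SZ, S^4(Z)))))
  →7  S(S(S(S(add(Z, S^4(Z))))))
  →8  S^8(Z)

Answer: normal form = S^8(Z)  (in 8 steps)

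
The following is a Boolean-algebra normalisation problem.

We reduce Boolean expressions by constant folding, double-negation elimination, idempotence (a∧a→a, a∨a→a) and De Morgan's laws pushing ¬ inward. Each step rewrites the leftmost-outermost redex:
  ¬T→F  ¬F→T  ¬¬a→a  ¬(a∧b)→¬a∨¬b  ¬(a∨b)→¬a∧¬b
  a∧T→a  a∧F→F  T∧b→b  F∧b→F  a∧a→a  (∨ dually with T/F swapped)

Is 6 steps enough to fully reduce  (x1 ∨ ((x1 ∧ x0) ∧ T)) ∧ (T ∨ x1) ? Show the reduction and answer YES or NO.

  start: (x1 ∨ ((x1 ∧ x0) ∧ T)) ∧ (T ∨ x1)
  step 1: (x1 ∨ (x1 ∧ x0)) ∧ (T ∨ x1)
  step 2: (x1 ∨ (x1 ∧ x0)) ∧ T
  step 3: x1 ∨ (x1 ∧ x0)

Answer: YES — reaches normal form x1 ∨ (x1 ∧ x0) in 3 ≤ 6 steps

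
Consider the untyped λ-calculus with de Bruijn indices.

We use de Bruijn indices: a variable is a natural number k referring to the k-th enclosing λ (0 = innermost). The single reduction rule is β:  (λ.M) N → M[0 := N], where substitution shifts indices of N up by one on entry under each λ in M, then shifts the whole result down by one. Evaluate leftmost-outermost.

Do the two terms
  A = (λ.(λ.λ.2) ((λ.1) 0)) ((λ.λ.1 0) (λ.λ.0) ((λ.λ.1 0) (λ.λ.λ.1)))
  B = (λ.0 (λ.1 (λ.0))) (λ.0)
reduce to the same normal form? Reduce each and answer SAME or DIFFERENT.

Term A:
  start: (λ.(λ.λ.2) ((λ.1) 0)) ((λ.λ.1 0) (λ.λ.0) ((λ.λ.1 0) (λ.λ.λ.1)))
  [1] (λ.λ.(λ.λ.1 0) (λ.λ.0) ((λ.λ.1 0) (λ.λ.λ.1))) ((λ.(λ.λ.1 0) (λ.λ.0) ((λ.λ.1 0) (λ.λ.λ.1))) ((λ.λ.1 0) (λ.λ.0) ((λ.λ.1 0) (λ.λ.λ.1))))
  [2] λ.(λ.λ.1 0) (λ.λ.0) ((λ.λ.1 0) (λ.λ.λ.1))
  [3] λ.(λ.(λ.λ.0) 0) ((λ.λ.1 0) (λ.λ.λ.1))
  [4] λ.(λ.λ.0) ((λ.λ.1 0) (λ.λ.λ.1))
  [5] λ.λ.0

Term B:
  start: (λ.0 (λ.1 (λ.0))) (λ.0)
  [1] (λ.0) (λ.(λ.0) (λ.0))
  [2] λ.(λ.0) (λ.0)
  [3] λ.λ.0

Answer: SAME — A ⇓ λ.λ.0, B ⇓ λ.λ.0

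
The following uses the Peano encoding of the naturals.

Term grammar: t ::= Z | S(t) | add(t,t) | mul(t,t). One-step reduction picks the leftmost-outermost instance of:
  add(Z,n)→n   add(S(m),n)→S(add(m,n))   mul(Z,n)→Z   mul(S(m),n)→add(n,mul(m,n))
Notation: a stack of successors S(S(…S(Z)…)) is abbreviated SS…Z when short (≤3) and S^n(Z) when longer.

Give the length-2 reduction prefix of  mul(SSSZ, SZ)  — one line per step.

  start: mul(SSSZ, SZ)
  →1  add(SZ, mul(SSZ, SZ))
  →2  S(add(Z, mul(SSZ, SZ)))

Answer: after 2 steps: S(add(Z, mul(SSZ, SZ)))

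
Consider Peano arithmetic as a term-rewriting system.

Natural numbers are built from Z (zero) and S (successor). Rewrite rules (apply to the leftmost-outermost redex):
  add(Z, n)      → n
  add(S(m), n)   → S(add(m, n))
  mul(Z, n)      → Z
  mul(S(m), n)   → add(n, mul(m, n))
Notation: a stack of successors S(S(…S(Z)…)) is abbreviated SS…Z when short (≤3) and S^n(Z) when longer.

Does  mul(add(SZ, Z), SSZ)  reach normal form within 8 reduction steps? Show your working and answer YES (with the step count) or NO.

  start: mul(add(SZ, Z), SSZ)
  step 1: mul(S(add(Z, Z)), SSZ)
  step 2: add(SSZ, mul(add(Z, Z), SSZ))
  step 3: S(add(SZ, mul(add(Z, Z), SSZ)))
  step 4: S(S(add(Z, mul(add(Z, Z), SSZ))))
  step 5: S(S(mul(add(Z, Z), SSZ)))
  step 6: S(S(mul(Z, SSZ)))
  step 7: SSZ

Answer: YES — reaches normal form SSZ in 7 ≤ 8 steps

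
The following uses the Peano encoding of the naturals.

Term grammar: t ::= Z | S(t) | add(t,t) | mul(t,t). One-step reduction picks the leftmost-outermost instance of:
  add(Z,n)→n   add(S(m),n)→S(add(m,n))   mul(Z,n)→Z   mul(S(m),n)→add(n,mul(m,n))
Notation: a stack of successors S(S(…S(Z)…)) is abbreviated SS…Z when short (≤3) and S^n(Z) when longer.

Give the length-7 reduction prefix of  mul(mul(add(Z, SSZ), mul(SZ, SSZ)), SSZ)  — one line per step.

Answer: after 7 steps: S(add(SZ, mul(add(add(SZ, mul(Z, SSZ)), mul(SZ, mul(SZ, SSZ))), SSZ)))

Working:
  start: mul(mul(add(Z, SSZ), mul(SZ, SSZ)), SSZ)
  [1] mul(mul(SSZ, mul(SZ, SSZ)), SSZ)
  [2] mul(add(mul(SZ, SSZ), mul(SZ, mul(SZ, SSZ))), SSZ)
  [3] mul(add(add(SSZ, mul(Z, SSZ)), mul(SZ, mul(SZ, SSZ))), SSZ)
  [4] mul(add(S(add(SZ, mul(Z, SSZ))), mul(SZ, mul(SZ, SSZ))), SSZ)
  [5] mul(S(add(add(SZ, mul(Z, SSZ)), mul(SZ, mul(SZ, SSZ)))), SSZ)
  [6] add(SSZ, mul(add(add(SZ, mul(Z, SSZ)), mul(SZ, mul(SZ, SSZ))), SSZ))
  [7] S(add(SZ, mul(add(add(SZ, mul(Z, SSZ)), mul(SZ, mul(SZ, SSZ))), SSZ)))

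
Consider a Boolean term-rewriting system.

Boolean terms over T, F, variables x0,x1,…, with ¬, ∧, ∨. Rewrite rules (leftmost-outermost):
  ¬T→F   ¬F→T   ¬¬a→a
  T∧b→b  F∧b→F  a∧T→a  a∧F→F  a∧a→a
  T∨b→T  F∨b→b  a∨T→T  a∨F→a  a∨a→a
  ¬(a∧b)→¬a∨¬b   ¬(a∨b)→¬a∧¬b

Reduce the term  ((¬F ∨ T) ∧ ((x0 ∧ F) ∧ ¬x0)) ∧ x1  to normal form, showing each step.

  start: ((¬F ∨ T) ∧ ((x0 ∧ F) ∧ ¬x0)) ∧ x1
  [1] (T ∧ ((x0 ∧ F) ∧ ¬x0)) ∧ x1
  [2] ((x0 ∧ F) ∧ ¬x0) ∧ x1
  [3] (F ∧ ¬x0) ∧ x1
  [4] F ∧ x1
  [5] F

Answer: normal form = F  (in 5 steps)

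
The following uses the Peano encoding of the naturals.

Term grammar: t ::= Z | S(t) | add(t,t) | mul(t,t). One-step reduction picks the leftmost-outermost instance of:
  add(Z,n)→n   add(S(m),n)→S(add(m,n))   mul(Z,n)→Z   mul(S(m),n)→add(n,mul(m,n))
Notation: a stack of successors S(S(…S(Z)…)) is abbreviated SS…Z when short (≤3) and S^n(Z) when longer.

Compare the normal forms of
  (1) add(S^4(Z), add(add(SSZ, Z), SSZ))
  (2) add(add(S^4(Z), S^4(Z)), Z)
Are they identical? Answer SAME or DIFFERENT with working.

Answer: SAME — A ⇓ S^8(Z), B ⇓ S^8(Z)

Reduction:
Term A:
  start: add(S^4(Z), add(add(SSZ, Z), SSZ))
  step 1: S(add(SSSZ, add(add(SSZ, Z), SSZ)))
  step 2: S(S(add(SSZ, add(add(SSZ, Z), SSZ))))
  step 3: S(S(S(add(SZ, add(add(SSZ, Z), SSZ)))))
  step 4: S(S(S(S(add(Z, add(add(SSZ, Z), SSZ))))))
  step 5: S(S(S(S(add(add(SSZ, Z), SSZ)))))
  step 6: S(S(S(S(add(S(add(SZ, Z)), SSZ)))))
  step 7: S(S(S(S(S(add(add(SZ, Z), SSZ))))))
  step 8: S(S(S(S(S(add(S(add(Z, Z)), SSZ))))))
  step 9: S(S(S(S(S(S(add(add(Z, Z), SSZ)))))))
  step 10: S(S(S(S(S(S(add(Z, SSZ)))))))
  step 11: S^8(Z)

Term B:
  start: add(add(S^4(Z), S^4(Z)), Z)
  step 1: add(S(add(SSSZ, S^4(Z))), Z)
  step 2: S(add(add(SSSZ, S^4(Z)), Z))
  step 3: S(add(S(add(SSZ, S^4(Z))), Z))
  step 4: S(S(add(add(SSZ, S^4(Z)), Z)))
  step 5: S(S(add(S(add(SZ, S^4(Z))), Z)))
  step 6: S(S(S(add(add(SZ, S^4(Z)), Z))))
  step 7: S(S(S(add(S(add(Z, S^4(Z))), Z))))
  step 8: S(S(S(S(add(add(Z, S^4(Z)), Z)))))
  step 9: S(S(S(S(add(S^4(Z), Z)))))
  step 10: S(S(S(S(S(add(SSSZ, Z))))))
  step 11: S(S(S(S(S(S(add(SSZ, Z)))))))
  step 12: S(S(S(S(S(S(S(add(SZ, Z))))))))
  step 13: S(S(S(S(S(S(S(S(add(Z, Z)))))))))
  step 14: S^8(Z)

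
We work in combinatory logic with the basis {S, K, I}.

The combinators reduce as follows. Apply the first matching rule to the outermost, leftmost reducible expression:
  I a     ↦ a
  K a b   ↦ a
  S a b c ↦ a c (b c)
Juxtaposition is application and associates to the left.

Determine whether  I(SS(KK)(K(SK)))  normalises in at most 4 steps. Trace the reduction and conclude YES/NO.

  start: I(SS(KK)(K(SK)))
  [1] SS(KK)(K(SK))
  [2] S(K(SK))(KK(K(SK)))
  [3] S(K(SK))K

Answer: YES — reaches normal form S(K(SK))K in 3 ≤ 4 steps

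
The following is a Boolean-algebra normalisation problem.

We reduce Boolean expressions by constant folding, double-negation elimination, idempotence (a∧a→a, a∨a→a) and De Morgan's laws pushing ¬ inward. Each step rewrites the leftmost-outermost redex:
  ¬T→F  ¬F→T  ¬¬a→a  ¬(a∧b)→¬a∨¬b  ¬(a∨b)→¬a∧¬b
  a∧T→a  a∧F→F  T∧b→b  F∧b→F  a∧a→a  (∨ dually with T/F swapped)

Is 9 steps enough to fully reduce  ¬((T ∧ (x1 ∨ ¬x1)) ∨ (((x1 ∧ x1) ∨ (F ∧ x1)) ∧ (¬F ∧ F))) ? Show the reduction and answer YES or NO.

Answer: NO — after 9 steps the term is (¬x1 ∧ x1) ∧ (((¬x1 ∨ ¬x1) ∧ ¬(F ∧ x1)) ∨ ¬(¬F ∧ F)), not yet normal

Working:
  start: ¬((T ∧ (x1 ∨ ¬x1)) ∨ (((x1 ∧ x1) ∨ (F ∧ x1)) ∧ (¬F ∧ F)))
  step 1: ¬(T ∧ (x1 ∨ ¬x1)) ∧ ¬(((x1 ∧ x1) ∨ (F ∧ x1)) ∧ (¬F ∧ F))
  step 2: (¬T ∨ ¬(x1 ∨ ¬x1)) ∧ ¬(((x1 ∧ x1) ∨ (F ∧ x1)) ∧ (¬F ∧ F))
  step 3: (F ∨ ¬(x1 ∨ ¬x1)) ∧ ¬(((x1 ∧ x1) ∨ (F ∧ x1)) ∧ (¬F ∧ F))
  step 4: ¬(x1 ∨ ¬x1) ∧ ¬(((x1 ∧ x1) ∨ (F ∧ x1)) ∧ (¬F ∧ F))
  step 5: (¬x1 ∧ ¬¬x1) ∧ ¬(((x1 ∧ x1) ∨ (F ∧ x1)) ∧ (¬F ∧ F))
  step 6: (¬x1 ∧ x1) ∧ ¬(((x1 ∧ x1) ∨ (F ∧ x1)) ∧ (¬F ∧ F))
  step 7: (¬x1 ∧ x1) ∧ (¬((x1 ∧ x1) ∨ (F ∧ x1)) ∨ ¬(¬F ∧ F))
  step 8: (¬x1 ∧ x1) ∧ ((¬(x1 ∧ x1) ∧ ¬(F ∧ x1)) ∨ ¬(¬F ∧ F))
  step 9: (¬x1 ∧ x1) ∧ (((¬x1 ∨ ¬x1) ∧ ¬(F ∧ x1)) ∨ ¬(¬F ∧ F))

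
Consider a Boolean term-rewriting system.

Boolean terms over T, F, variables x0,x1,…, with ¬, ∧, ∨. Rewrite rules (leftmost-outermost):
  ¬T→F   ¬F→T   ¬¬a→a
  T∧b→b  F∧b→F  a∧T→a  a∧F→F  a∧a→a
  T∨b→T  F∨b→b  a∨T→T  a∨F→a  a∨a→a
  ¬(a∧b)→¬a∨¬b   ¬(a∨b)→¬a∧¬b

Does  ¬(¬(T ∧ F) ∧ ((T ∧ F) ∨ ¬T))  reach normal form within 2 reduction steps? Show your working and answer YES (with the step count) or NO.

Answer: NO — after 2 steps the term is (T ∧ F) ∨ ¬((T ∧ F) ∨ ¬T), not yet normal

Derivation:
  start: ¬(¬(T ∧ F) ∧ ((T ∧ F) ∨ ¬T))
  step 1: ¬¬(T ∧ F) ∨ ¬((T ∧ F) ∨ ¬T)
  step 2: (T ∧ F) ∨ ¬((T ∧ F) ∨ ¬T)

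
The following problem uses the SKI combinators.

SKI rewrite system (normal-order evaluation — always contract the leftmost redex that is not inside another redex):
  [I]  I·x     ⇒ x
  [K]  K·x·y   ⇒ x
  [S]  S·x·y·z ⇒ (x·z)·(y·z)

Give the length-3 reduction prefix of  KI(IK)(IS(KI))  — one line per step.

  start: KI(IK)(IS(KI))
  →1  I(IS(KI))
  →2  IS(KI)
  →3  S(KI)

Answer: after 3 steps: S(KI)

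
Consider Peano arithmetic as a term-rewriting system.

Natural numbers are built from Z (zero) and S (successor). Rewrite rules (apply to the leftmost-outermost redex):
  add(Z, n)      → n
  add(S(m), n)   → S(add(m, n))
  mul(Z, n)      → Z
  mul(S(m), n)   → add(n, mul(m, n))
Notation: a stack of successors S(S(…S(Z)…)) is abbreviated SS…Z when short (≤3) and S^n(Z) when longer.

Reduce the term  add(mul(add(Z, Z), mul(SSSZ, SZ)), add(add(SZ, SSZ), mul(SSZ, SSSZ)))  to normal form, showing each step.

  start: add(mul(add(Z, Z), mul(SSSZ, SZ)), add(add(SZ, SSZ), mul(SSZ, SSSZ)))
  →1  add(mul(Z, mul(SSSZ, SZ)), add(add(SZ, SSZ), mul(SSZ, SSSZ)))
  →2  add(Z, add(add(SZ, SSZ), mul(SSZ, SSSZ)))
  →3  add(add(SZ, SSZ), mul(SSZ, SSSZ))
  →4  add(S(add(Z, SSZ)), mul(SSZ, SSSZ))
  →5  S(add(add(Z, SSZ), mul(SSZ, SSSZ)))
  →6  S(add(SSZ, mul(SSZ, SSSZ)))
  →7  S(S(add(SZ, mul(SSZ, SSSZ))))
  →8  S(S(S(add(Z, mul(SSZ, SSSZ)))))
  →9  S(S(S(mul(SSZ, SSSZ))))
  →10  S(S(S(add(SSSZ, mul(SZ, SSSZ)))))
  →11  S(S(S(S(add(SSZ, mul(SZ, SSSZ))))))
  →12  S(S(S(S(S(add(SZ, mul(SZ, SSSZ)))))))
  →13  S(S(S(S(S(S(add(Z, mul(SZ, SSSZ))))))))
  →14  S(S(S(S(S(S(mul(SZ, SSSZ)))))))
  →15  S(S(S(S(S(S(add(SSSZ, mul(Z, SSSZ))))))))
  →16  S(S(S(S(S(S(S(add(SSZ, mul(Z, SSSZ)))))))))
  →17  S(S(S(S(S(S(S(S(add(SZ, mul(Z, SSSZ))))))))))
  →18  S(S(S(S(S(S(S(S(S(add(Z, mul(Z, SSSZ)))))))))))
  →19  S(S(S(S(S(S(S(S(S(mul(Z, SSSZ))))))))))
  →20  S^9(Z)

Answer: normal form = S^9(Z)  (in 20 steps)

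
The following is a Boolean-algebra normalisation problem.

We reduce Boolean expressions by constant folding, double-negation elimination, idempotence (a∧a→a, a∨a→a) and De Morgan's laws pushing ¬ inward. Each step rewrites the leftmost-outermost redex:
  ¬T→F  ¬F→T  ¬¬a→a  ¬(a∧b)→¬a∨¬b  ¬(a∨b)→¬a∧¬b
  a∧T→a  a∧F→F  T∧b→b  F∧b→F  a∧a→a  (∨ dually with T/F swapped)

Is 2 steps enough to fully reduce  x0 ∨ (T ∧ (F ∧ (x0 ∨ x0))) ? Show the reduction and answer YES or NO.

  start: x0 ∨ (T ∧ (F ∧ (x0 ∨ x0)))
  step 1: x0 ∨ (F ∧ (x0 ∨ x0))
  step 2: x0 ∨ F

Answer: NO — after 2 steps the term is x0 ∨ F, not yet normal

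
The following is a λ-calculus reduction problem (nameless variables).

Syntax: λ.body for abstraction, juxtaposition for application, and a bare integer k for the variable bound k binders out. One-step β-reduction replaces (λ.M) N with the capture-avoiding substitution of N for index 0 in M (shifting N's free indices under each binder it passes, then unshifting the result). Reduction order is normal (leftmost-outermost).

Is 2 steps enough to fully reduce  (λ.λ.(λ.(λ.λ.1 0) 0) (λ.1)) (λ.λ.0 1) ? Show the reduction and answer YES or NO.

  start: (λ.λ.(λ.(λ.λ.1 0) 0) (λ.1)) (λ.λ.0 1)
  [1] λ.(λ.(λ.λ.1 0) 0) (λ.1)
  [2] λ.(λ.λ.1 0) (λ.1)

Answer: NO — after 2 steps the term is λ.(λ.λ.1 0) (λ.1), not yet normal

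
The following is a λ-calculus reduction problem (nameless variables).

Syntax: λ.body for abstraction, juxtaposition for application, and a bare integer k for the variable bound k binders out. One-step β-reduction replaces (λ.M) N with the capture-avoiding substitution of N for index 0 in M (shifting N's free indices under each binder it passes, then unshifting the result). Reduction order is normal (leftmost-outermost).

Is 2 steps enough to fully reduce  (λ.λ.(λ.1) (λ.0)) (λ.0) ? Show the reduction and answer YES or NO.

  start: (λ.λ.(λ.1) (λ.0)) (λ.0)
  step 1: λ.(λ.1) (λ.0)
  step 2: λ.0

Answer: YES — reaches normal form λ.0 in 2 ≤ 2 steps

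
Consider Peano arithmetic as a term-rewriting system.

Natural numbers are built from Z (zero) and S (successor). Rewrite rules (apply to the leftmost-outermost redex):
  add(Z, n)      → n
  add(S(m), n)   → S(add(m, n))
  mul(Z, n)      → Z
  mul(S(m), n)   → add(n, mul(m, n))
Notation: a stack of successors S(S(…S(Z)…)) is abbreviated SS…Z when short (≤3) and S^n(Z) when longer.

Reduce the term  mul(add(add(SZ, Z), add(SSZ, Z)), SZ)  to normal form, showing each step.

  start: mul(add(add(SZ, Z), add(SSZ, Z)), SZ)
  →1  mul(add(S(add(Z, Z)), add(SSZ, Z)), SZ)
  →2  mul(S(add(add(Z, Z), add(SSZ, Z))), SZ)
  →3  add(SZ, mul(add(add(Z, Z), add(SSZ, Z)), SZ))
  →4  S(add(Z, mul(add(add(Z, Z), add(SSZ, Z)), SZ)))
  →5  S(mul(add(add(Z, Z), add(SSZ, Z)), SZ))
  →6  S(mul(add(Z, add(SSZ, Z)), SZ))
  →7  S(mul(add(SSZ, Z), SZ))
  →8  S(mul(S(add(SZ, Z)), SZ))
  →9  S(add(SZ, mul(add(SZ, Z), SZ)))
  →10  S(S(add(Z, mul(add(SZ, Z), SZ))))
  →11  S(S(mul(add(SZ, Z), SZ)))
  →12  S(S(mul(S(add(Z, Z)), SZ)))
  →13  S(S(add(SZ, mul(add(Z, Z), SZ))))
  →14  S(S(S(add(Z, mul(add(Z, Z), SZ)))))
  →15  S(S(S(mul(add(Z, Z), SZ))))
  →16  S(S(S(mul(Z, SZ))))
  →17  SSSZ

Answer: normal form = SSSZ  (in 17 steps)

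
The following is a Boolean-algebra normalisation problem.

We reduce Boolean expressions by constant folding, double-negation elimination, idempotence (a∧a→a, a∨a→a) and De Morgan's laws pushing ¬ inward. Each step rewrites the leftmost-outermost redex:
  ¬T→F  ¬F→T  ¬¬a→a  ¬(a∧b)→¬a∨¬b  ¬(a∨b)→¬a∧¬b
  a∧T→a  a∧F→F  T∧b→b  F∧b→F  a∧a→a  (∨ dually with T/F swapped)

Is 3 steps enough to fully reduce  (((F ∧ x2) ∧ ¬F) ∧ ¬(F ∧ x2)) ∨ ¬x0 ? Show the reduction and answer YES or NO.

  start: (((F ∧ x2) ∧ ¬F) ∧ ¬(F ∧ x2)) ∨ ¬x0
  step 1: ((F ∧ ¬F) ∧ ¬(F ∧ x2)) ∨ ¬x0
  step 2: (F ∧ ¬(F ∧ x2)) ∨ ¬x0
  step 3: F ∨ ¬x0

Answer: NO — after 3 steps the term is F ∨ ¬x0, not yet normal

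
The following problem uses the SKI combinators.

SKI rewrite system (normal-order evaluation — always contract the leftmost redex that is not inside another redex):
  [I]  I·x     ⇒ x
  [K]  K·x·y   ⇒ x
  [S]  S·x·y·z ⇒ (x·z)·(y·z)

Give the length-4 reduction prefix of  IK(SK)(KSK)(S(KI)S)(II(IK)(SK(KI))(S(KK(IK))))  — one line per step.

Answer: after 4 steps: II(IK)(SK(KI))(S(KK(IK)))

Derivation:
  start: IK(SK)(KSK)(S(KI)S)(II(IK)(SK(KI))(S(KK(IK))))
  →1  K(SK)(KSK)(S(KI)S)(II(IK)(SK(KI))(S(KK(IK))))
  →2  SK(S(KI)S)(II(IK)(SK(KI))(S(KK(IK))))
  →3  K(II(IK)(SK(KI))(S(KK(IK))))(S(KI)S(II(IK)(SK(KI))(S(KK(IK)))))
  →4  II(IK)(SK(KI))(S(KK(IK)))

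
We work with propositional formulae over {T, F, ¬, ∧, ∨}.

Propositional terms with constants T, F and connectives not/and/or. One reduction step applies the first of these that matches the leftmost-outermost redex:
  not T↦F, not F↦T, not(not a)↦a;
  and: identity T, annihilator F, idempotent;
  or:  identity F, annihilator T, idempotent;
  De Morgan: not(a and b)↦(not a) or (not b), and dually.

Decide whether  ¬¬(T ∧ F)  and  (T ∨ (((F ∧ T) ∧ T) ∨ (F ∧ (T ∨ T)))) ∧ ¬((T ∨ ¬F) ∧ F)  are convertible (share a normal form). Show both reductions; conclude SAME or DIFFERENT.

Answer: DIFFERENT — A ⇓ F, B ⇓ T

Derivation:
Term A:
  start: ¬¬(T ∧ F)
  [1] T ∧ F
  [2] F

Term B:
  start: (T ∨ (((F ∧ T) ∧ T) ∨ (F ∧ (T ∨ T)))) ∧ ¬((T ∨ ¬F) ∧ F)
  [1] T ∧ ¬((T ∨ ¬F) ∧ F)
  [2] ¬((T ∨ ¬F) ∧ F)
  [3] ¬(T ∨ ¬F) ∨ ¬F
  [4] (¬T ∧ ¬¬F) ∨ ¬F
  [5] (F ∧ ¬¬F) ∨ ¬F
  [6] F ∨ ¬F
  [7] ¬F
  [8] T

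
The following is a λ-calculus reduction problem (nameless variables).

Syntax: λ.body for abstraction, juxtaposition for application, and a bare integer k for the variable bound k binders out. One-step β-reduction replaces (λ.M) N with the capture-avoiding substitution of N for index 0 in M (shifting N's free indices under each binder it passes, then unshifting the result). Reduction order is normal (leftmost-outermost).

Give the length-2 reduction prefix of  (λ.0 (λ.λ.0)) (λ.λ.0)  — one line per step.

Answer: after 2 steps: λ.0

Derivation:
  start: (λ.0 (λ.λ.0)) (λ.λ.0)
  step 1: (λ.λ.0) (λ.λ.0)
  step 2: λ.0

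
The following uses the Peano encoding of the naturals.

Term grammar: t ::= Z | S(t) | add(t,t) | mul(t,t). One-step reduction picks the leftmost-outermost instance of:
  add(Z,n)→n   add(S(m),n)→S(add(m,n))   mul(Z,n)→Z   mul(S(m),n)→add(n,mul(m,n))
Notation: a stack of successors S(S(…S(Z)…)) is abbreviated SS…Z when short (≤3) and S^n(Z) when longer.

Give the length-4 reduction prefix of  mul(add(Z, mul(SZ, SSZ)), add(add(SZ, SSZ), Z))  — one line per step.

Answer: after 4 steps: add(add(add(SZ, SSZ), Z), mul(add(SZ, mul(Z, SSZ)), add(add(SZ, SSZ), Z)))

Working:
  start: mul(add(Z, mul(SZ, SSZ)), add(add(SZ, SSZ), Z))
  step 1: mul(mul(SZ, SSZ), add(add(SZ, SSZ), Z))
  step 2: mul(add(SSZ, mul(Z, SSZ)), add(add(SZ, SSZ), Z))
  step 3: mul(S(add(SZ, mul(Z, SSZ))), add(add(SZ, SSZ), Z))
  step 4: add(add(add(SZ, SSZ), Z), mul(add(SZ, mul(Z, SSZ)), add(add(SZ, SSZ), Z)))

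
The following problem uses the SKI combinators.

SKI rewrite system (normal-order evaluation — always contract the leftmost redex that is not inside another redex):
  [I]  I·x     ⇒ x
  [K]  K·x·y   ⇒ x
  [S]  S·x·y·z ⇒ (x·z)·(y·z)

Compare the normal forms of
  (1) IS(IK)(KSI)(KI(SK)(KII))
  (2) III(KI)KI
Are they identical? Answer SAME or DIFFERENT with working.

Term A:
  start: IS(IK)(KSI)(KI(SK)(KII))
  →1  S(IK)(KSI)(KI(SK)(KII))
  →2  IK(KI(SK)(KII))(KSI(KI(SK)(KII)))
  →3  K(KI(SK)(KII))(KSI(KI(SK)(KII)))
  →4  KI(SK)(KII)
  →5  I(KII)
  →6  KII
  →7  I

Term B:
  start: III(KI)KI
  →1  II(KI)KI
  →2  I(KI)KI
  →3  KIKI
  →4  II
  →5  I

Answer: SAME — A ⇓ I, B ⇓ I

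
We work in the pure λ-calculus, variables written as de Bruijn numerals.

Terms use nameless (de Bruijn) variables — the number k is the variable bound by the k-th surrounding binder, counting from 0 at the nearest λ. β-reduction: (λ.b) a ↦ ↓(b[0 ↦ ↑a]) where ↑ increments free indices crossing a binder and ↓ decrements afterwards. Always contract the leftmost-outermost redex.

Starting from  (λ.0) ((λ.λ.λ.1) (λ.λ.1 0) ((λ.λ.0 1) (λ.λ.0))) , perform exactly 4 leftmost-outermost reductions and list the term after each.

  start: (λ.0) ((λ.λ.λ.1) (λ.λ.1 0) ((λ.λ.0 1) (λ.λ.0)))
  step 1: (λ.λ.λ.1) (λ.λ.1 0) ((λ.λ.0 1) (λ.λ.0))
  step 2: (λ.λ.1) ((λ.λ.0 1) (λ.λ.0))
  step 3: λ.(λ.λ.0 1) (λ.λ.0)
  step 4: λ.λ.0 (λ.λ.0)

Answer: after 4 steps: λ.λ.0 (λ.λ.0)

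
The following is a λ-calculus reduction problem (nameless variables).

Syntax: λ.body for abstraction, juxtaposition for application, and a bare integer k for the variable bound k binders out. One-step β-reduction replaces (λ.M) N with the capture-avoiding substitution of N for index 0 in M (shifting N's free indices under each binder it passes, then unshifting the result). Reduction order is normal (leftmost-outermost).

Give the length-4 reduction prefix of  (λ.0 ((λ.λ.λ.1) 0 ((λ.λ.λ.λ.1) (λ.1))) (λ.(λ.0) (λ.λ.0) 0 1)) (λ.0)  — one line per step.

  start: (λ.0 ((λ.λ.λ.1) 0 ((λ.λ.λ.λ.1) (λ.1))) (λ.(λ.0) (λ.λ.0) 0 1)) (λ.0)
  [1] (λ.0) ((λ.λ.λ.1) (λ.0) ((λ.λ.λ.λ.1) (λ.λ.0))) (λ.(λ.0) (λ.λ.0) 0 (λ.0))
  [2] (λ.λ.λ.1) (λ.0) ((λ.λ.λ.λ.1) (λ.λ.0)) (λ.(λ.0) (λ.λ.0) 0 (λ.0))
  [3] (λ.λ.1) ((λ.λ.λ.λ.1) (λ.λ.0)) (λ.(λ.0) (λ.λ.0) 0 (λ.0))
  [4] (λ.(λ.λ.λ.λ.1) (λ.λ.0)) (λ.(λ.0) (λ.λ.0) 0 (λ.0))

Answer: after 4 steps: (λ.(λ.λ.λ.λ.1) (λ.λ.0)) (λ.(λ.0) (λ.λ.0) 0 (λ.0))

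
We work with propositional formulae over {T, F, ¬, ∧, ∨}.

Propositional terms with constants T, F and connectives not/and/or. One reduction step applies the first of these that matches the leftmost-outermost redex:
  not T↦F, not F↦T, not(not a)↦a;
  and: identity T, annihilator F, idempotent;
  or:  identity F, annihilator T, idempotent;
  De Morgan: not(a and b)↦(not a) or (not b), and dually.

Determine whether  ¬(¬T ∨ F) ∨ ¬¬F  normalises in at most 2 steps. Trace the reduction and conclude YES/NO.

Answer: NO — after 2 steps the term is (T ∧ ¬F) ∨ ¬¬F, not yet normal

Derivation:
  start: ¬(¬T ∨ F) ∨ ¬¬F
  →1  (¬¬T ∧ ¬F) ∨ ¬¬F
  →2  (T ∧ ¬F) ∨ ¬¬F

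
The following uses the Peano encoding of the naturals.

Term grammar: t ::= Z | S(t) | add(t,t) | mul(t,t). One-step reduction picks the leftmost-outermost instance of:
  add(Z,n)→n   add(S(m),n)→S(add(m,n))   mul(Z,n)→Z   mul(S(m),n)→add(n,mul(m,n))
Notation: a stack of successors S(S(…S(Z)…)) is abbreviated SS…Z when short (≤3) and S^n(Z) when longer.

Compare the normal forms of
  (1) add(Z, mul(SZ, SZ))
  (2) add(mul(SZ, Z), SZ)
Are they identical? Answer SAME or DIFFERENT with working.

Answer: SAME — A ⇓ SZ, B ⇓ SZ

Derivation:
Term A:
  start: add(Z, mul(SZ, SZ))
  step 1: mul(SZ, SZ)
  step 2: add(SZ, mul(Z, SZ))
  step 3: S(add(Z, mul(Z, SZ)))
  step 4: S(mul(Z, SZ))
  step 5: SZ

Term B:
  start: add(mul(SZ, Z), SZ)
  step 1: add(add(Z, mul(Z, Z)), SZ)
  step 2: add(mul(Z, Z), SZ)
  step 3: add(Z, SZ)
  step 4: SZ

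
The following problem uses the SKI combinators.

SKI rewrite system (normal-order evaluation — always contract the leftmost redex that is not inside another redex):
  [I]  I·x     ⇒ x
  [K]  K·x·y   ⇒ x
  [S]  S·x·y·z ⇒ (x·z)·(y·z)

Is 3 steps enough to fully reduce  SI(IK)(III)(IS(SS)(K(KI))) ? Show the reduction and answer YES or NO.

  start: SI(IK)(III)(IS(SS)(K(KI)))
  step 1: I(III)(IK(III))(IS(SS)(K(KI)))
  step 2: III(IK(III))(IS(SS)(K(KI)))
  step 3: II(IK(III))(IS(SS)(K(KI)))

Answer: NO — after 3 steps the term is II(IK(III))(IS(SS)(K(KI))), not yet normal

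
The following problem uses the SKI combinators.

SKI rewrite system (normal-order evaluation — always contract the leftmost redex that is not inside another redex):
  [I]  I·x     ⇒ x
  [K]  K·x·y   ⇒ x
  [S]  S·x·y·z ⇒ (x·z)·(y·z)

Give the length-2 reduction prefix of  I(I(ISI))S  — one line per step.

Answer: after 2 steps: ISIS

Working:
  start: I(I(ISI))S
  [1] I(ISI)S
  [2] ISIS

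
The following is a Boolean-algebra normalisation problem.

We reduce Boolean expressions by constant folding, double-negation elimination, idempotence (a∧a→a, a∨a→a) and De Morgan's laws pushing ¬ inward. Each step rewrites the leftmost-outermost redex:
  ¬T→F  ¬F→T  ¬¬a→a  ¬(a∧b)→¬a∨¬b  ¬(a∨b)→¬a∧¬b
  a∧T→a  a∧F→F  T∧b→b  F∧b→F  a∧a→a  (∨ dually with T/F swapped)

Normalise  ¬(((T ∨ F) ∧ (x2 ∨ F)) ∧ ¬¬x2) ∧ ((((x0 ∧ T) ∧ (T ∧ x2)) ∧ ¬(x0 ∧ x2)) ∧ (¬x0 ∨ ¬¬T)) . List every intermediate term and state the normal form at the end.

  start: ¬(((T ∨ F) ∧ (x2 ∨ F)) ∧ ¬¬x2) ∧ ((((x0 ∧ T) ∧ (T ∧ x2)) ∧ ¬(x0 ∧ x2)) ∧ (¬x0 ∨ ¬¬T))
  →1  (¬((T ∨ F) ∧ (x2 ∨ F)) ∨ ¬¬¬x2) ∧ ((((x0 ∧ T) ∧ (T ∧ x2)) ∧ ¬(x0 ∧ x2)) ∧ (¬x0 ∨ ¬¬T))
  →2  ((¬(T ∨ F) ∨ ¬(x2 ∨ F)) ∨ ¬¬¬x2) ∧ ((((x0 ∧ T) ∧ (T ∧ x2)) ∧ ¬(x0 ∧ x2)) ∧ (¬x0 ∨ ¬¬T))
  →3  (((¬T ∧ ¬F) ∨ ¬(x2 ∨ F)) ∨ ¬¬¬x2) ∧ ((((x0 ∧ T) ∧ (T ∧ x2)) ∧ ¬(x0 ∧ x2)) ∧ (¬x0 ∨ ¬¬T))
  →4  (((F ∧ ¬F) ∨ ¬(x2 ∨ F)) ∨ ¬¬¬x2) ∧ ((((x0 ∧ T) ∧ (T ∧ x2)) ∧ ¬(x0 ∧ x2)) ∧ (¬x0 ∨ ¬¬T))
  →5  ((F ∨ ¬(x2 ∨ F)) ∨ ¬¬¬x2) ∧ ((((x0 ∧ T) ∧ (T ∧ x2)) ∧ ¬(x0 ∧ x2)) ∧ (¬x0 ∨ ¬¬T))
  →6  (¬(x2 ∨ F) ∨ ¬¬¬x2) ∧ ((((x0 ∧ T) ∧ (T ∧ x2)) ∧ ¬(x0 ∧ x2)) ∧ (¬x0 ∨ ¬¬T))
  →7  ((¬x2 ∧ ¬F) ∨ ¬¬¬x2) ∧ ((((x0 ∧ T) ∧ (T ∧ x2)) ∧ ¬(x0 ∧ x2)) ∧ (¬x0 ∨ ¬¬T))
  →8  ((¬x2 ∧ T) ∨ ¬¬¬x2) ∧ ((((x0 ∧ T) ∧ (T ∧ x2)) ∧ ¬(x0 ∧ x2)) ∧ (¬x0 ∨ ¬¬T))
  →9  (¬x2 ∨ ¬¬¬x2) ∧ ((((x0 ∧ T) ∧ (T ∧ x2)) ∧ ¬(x0 ∧ x2)) ∧ (¬x0 ∨ ¬¬T))
  →10  (¬x2 ∨ ¬x2) ∧ ((((x0 ∧ T) ∧ (T ∧ x2)) ∧ ¬(x0 ∧ x2)) ∧ (¬x0 ∨ ¬¬T))
  →11  ¬x2 ∧ ((((x0 ∧ T) ∧ (T ∧ x2)) ∧ ¬(x0 ∧ x2)) ∧ (¬x0 ∨ ¬¬T))
  →12  ¬x2 ∧ (((x0 ∧ (T ∧ x2)) ∧ ¬(x0 ∧ x2)) ∧ (¬x0 ∨ ¬¬T))
  →13  ¬x2 ∧ (((x0 ∧ x2) ∧ ¬(x0 ∧ x2)) ∧ (¬x0 ∨ ¬¬T))
  →14  ¬x2 ∧ (((x0 ∧ x2) ∧ (¬x0 ∨ ¬x2)) ∧ (¬x0 ∨ ¬¬T))
  →15  ¬x2 ∧ (((x0 ∧ x2) ∧ (¬x0 ∨ ¬x2)) ∧ (¬x0 ∨ T))
  →16  ¬x2 ∧ (((x0 ∧ x2) ∧ (¬x0 ∨ ¬x2)) ∧ T)
  →17  ¬x2 ∧ ((x0 ∧ x2) ∧ (¬x0 ∨ ¬x2))

Answer: normal form = ¬x2 ∧ ((x0 ∧ x2) ∧ (¬x0 ∨ ¬x2))  (in 17 steps)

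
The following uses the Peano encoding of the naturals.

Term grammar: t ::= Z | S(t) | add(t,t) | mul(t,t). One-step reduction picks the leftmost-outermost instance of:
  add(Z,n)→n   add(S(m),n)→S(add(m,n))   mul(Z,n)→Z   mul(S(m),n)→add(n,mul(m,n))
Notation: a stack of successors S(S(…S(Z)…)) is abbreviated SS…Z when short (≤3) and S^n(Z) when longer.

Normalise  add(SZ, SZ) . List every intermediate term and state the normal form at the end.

  start: add(SZ, SZ)
  →1  S(add(Z, SZ))
  →2  SSZ

Answer: normal form = SSZ  (in 2 steps)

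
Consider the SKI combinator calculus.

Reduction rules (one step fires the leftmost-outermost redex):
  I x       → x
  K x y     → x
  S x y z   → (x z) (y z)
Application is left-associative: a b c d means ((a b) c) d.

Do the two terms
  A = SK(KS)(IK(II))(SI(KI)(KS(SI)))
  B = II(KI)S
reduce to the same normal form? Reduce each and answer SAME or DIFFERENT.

Term A:
  start: SK(KS)(IK(II))(SI(KI)(KS(SI)))
  [1] K(IK(II))(KS(IK(II)))(SI(KI)(KS(SI)))
  [2] IK(II)(SI(KI)(KS(SI)))
  [3] K(II)(SI(KI)(KS(SI)))
  [4] II
  [5] I

Term B:
  start: II(KI)S
  [1] I(KI)S
  [2] KIS
  [3] I

Answer: SAME — A ⇓ I, B ⇓ I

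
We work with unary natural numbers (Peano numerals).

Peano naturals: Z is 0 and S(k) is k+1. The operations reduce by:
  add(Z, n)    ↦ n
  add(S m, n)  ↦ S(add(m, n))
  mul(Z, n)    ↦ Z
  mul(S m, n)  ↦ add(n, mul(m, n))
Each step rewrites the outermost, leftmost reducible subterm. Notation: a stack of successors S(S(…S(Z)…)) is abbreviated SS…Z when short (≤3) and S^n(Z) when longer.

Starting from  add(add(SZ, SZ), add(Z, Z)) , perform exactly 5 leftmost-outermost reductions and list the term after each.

  start: add(add(SZ, SZ), add(Z, Z))
  step 1: add(S(add(Z, SZ)), add(Z, Z))
  step 2: S(add(add(Z, SZ), add(Z, Z)))
  step 3: S(add(SZ, add(Z, Z)))
  step 4: S(S(add(Z, add(Z, Z))))
  step 5: S(S(add(Z, Z)))

Answer: after 5 steps: S(S(add(Z, Z)))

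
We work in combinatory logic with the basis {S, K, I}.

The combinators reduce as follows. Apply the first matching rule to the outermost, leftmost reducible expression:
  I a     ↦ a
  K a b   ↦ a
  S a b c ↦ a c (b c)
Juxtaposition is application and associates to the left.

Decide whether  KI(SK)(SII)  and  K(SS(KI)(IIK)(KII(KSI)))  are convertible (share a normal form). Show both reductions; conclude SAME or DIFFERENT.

Answer: DIFFERENT — A ⇓ SII, B ⇓ KS

Working:
Term A:
  start: KI(SK)(SII)
  →1  I(SII)
  →2  SII

Term B:
  start: K(SS(KI)(IIK)(KII(KSI)))
  →1  K(S(IIK)(KI(IIK))(KII(KSI)))
  →2  K(IIK(KII(KSI))(KI(IIK)(KII(KSI))))
  →3  K(IK(KII(KSI))(KI(IIK)(KII(KSI))))
  →4  K(K(KII(KSI))(KI(IIK)(KII(KSI))))
  →5  K(KII(KSI))
  →6  K(I(KSI))
  →7  K(KSI)
  →8  KS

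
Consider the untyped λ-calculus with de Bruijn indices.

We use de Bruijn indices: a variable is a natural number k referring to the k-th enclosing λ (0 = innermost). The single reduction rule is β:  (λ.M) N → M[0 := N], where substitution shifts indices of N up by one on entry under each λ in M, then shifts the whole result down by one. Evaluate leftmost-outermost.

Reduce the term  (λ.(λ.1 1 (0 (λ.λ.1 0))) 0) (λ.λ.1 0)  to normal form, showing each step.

  start: (λ.(λ.1 1 (0 (λ.λ.1 0))) 0) (λ.λ.1 0)
  →1  (λ.(λ.λ.1 0) (λ.λ.1 0) (0 (λ.λ.1 0))) (λ.λ.1 0)
  →2  (λ.λ.1 0) (λ.λ.1 0) ((λ.λ.1 0) (λ.λ.1 0))
  →3  (λ.(λ.λ.1 0) 0) ((λ.λ.1 0) (λ.λ.1 0))
  →4  (λ.λ.1 0) ((λ.λ.1 0) (λ.λ.1 0))
  →5  λ.(λ.λ.1 0) (λ.λ.1 0) 0
  →6  λ.(λ.(λ.λ.1 0) 0) 0
  →7  λ.(λ.λ.1 0) 0
  →8  λ.λ.1 0

Answer: normal form = λ.λ.1 0  (in 8 steps)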